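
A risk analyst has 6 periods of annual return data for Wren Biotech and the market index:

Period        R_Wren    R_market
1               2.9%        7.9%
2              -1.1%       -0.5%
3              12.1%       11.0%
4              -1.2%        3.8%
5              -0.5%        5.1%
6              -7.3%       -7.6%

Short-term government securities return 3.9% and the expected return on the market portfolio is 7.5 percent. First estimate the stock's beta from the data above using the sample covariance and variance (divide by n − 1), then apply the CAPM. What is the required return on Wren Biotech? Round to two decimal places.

7.03%

Mean R_i = (2.9 − 1.1 + 12.1 − 1.2 − 0.5 − 7.3) / 6 = 0.8167%
Mean R_m = (7.9 − 0.5 + 11.0 + 3.8 + 5.1 − 7.6) / 6 = 3.2833%
Σ(R_i − R̄_i)(R_m − R̄_m) = 188.8417  ⇒  Cov = 188.8417 / 5 = 37.7683
Σ(R_m − R̄_m)² = 217.1883  ⇒  Var(R_m) = 217.1883 / 5 = 43.4377
β = Cov / Var(R_m) = 37.7683 / 43.4377 = 0.8695
MRP = 7.5% − 3.9% = 3.60%
E(R) = R_f + β × MRP = 3.9% + 0.8695 × 3.6% = 7.03%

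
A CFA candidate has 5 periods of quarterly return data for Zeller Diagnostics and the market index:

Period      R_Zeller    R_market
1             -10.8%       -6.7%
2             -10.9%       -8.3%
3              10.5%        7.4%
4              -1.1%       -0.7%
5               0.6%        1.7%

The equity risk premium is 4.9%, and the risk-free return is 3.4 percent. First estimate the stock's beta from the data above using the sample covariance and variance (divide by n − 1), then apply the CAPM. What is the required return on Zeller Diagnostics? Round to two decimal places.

Mean R_i = (-10.8 − 10.9 + 10.5 − 1.1 + 0.6) / 5 = -2.3400%
Mean R_m = (-6.7 − 8.3 + 7.4 − 0.7 + 1.7) / 5 = -1.3200%
Σ(R_i − R̄_i)(R_m − R̄_m) = 226.8760  ⇒  Cov = 226.8760 / 4 = 56.7190
Σ(R_m − R̄_m)² = 163.2080  ⇒  Var(R_m) = 163.2080 / 4 = 40.8020
β = Cov / Var(R_m) = 56.7190 / 40.8020 = 1.3901
E(R) = R_f + β × MRP = 3.4% + 1.3901 × 4.9% = 10.21%

10.21%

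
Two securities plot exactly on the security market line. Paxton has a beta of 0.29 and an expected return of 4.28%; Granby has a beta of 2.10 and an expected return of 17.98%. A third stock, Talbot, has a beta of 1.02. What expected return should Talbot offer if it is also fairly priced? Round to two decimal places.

9.81%

MRP (SML slope) = (17.98% − 4.28%) / (2.10 − 0.29) = 13.70% / 1.81 = 7.5691%
R_f (intercept) = 4.28% − 0.29 × 7.5691% = 2.0850%
E(R_Talbot) = R_f + β × MRP = 2.0850% + 1.02 × 7.5691% = 9.81%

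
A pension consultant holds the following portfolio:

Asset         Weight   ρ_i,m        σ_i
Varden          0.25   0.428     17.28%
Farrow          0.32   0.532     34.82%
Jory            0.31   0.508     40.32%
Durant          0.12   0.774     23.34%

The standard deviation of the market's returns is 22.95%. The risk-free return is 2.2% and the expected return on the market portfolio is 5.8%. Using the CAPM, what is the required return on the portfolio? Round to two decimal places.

β_Varden = 0.428 × 17.28% / 22.95% = 0.3223
β_Farrow = 0.532 × 34.82% / 22.95% = 0.8072
β_Jory = 0.508 × 40.32% / 22.95% = 0.8925
β_Durant = 0.774 × 23.34% / 22.95% = 0.7872
β_P = Σ w_i β_i = 0.25×0.3223 + 0.32×0.8072 + 0.31×0.8925 + 0.12×0.7872 = 0.7100
MRP = 5.8% − 2.2% = 3.60%
E(R_P) = R_f + β_P × MRP = 2.2% + 0.7100 × 3.6% = 4.76%

4.76%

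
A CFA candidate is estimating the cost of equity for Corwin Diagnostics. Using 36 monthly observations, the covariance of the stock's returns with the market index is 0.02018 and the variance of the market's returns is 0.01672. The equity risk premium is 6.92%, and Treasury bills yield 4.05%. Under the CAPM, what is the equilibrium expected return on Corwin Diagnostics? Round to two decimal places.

β = Cov(R_i, R_m) / Var(R_m) = 0.02018 / 0.01672 = 1.2069
E(R) = R_f + β × MRP = 4.05% + 1.2069 × 6.92% = 12.40%

12.40%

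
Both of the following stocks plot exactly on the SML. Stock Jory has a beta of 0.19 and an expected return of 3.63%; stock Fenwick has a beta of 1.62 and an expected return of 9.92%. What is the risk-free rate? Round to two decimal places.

2.79%

Both satisfy E(R) = R_f + β·MRP, so the slope of the SML is
MRP = (9.92% − 3.63%) / (1.62 − 0.19) = 6.29% / 1.43 = 4.3986%
R_f = E(R_Jory) − β_Jory·MRP = 3.63% − 0.19 × 4.3986% = 2.7943%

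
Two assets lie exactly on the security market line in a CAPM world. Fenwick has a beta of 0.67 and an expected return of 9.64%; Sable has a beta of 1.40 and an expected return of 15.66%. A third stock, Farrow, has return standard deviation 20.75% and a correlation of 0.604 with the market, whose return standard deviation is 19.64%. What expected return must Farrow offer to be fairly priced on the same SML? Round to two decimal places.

MRP = (15.66% − 9.64%) / (1.40 − 0.67) = 8.2466%
R_f = 9.64% − 0.67 × 8.2466% = 4.1148%
β_Farrow = ρ·σ_i/σ_m = 0.604 × 20.75 / 19.64 = 0.6381
E(R_Farrow) = R_f + β × MRP = 4.1148% + 0.6381 × 8.2466% = 9.38%

9.38%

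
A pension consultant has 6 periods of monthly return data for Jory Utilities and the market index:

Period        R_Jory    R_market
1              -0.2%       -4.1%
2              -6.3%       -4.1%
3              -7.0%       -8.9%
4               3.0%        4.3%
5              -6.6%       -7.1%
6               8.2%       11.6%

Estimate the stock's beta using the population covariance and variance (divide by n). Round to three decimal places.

Mean R_i = (-0.2 − 6.3 − 7.0 + 3.0 − 6.6 + 8.2) / 6 = -1.4833%
Mean R_m = (-4.1 − 4.1 − 8.9 + 4.3 − 7.1 + 11.6) / 6 = -1.3833%
Σ(R_i − R̄_i)(R_m − R̄_m) = 231.5183  ⇒  Cov = 231.5183 / 6 = 38.5864
Σ(R_m − R̄_m)² = 304.8083  ⇒  Var(R_m) = 304.8083 / 6 = 50.8014
β = Cov / Var(R_m) = 38.5864 / 50.8014 = 0.7596

0.760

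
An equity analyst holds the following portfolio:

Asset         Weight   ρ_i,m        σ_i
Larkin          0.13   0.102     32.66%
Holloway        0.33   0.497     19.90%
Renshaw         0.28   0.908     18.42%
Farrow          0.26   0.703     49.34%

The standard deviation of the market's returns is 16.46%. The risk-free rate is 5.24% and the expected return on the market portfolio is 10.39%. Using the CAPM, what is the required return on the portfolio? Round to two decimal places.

10.68%

β_Larkin = 0.102 × 32.66% / 16.46% = 0.2024
β_Holloway = 0.497 × 19.90% / 16.46% = 0.6009
β_Renshaw = 0.908 × 18.42% / 16.46% = 1.0161
β_Farrow = 0.703 × 49.34% / 16.46% = 2.1073
β_P = Σ w_i β_i = 0.13×0.2024 + 0.33×0.6009 + 0.28×1.0161 + 0.26×2.1073 = 1.0570
MRP = 10.39% − 5.24% = 5.15%
E(R_P) = R_f + β_P × MRP = 5.24% + 1.0570 × 5.15% = 10.68%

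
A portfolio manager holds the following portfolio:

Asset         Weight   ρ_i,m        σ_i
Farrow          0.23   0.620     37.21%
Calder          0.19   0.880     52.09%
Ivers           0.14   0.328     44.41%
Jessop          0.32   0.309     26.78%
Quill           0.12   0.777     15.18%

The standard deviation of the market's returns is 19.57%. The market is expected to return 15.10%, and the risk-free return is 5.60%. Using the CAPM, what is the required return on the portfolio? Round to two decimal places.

β_Farrow = 0.620 × 37.21% / 19.57% = 1.1789
β_Calder = 0.880 × 52.09% / 19.57% = 2.3423
β_Ivers = 0.328 × 44.41% / 19.57% = 0.7443
β_Jessop = 0.309 × 26.78% / 19.57% = 0.4228
β_Quill = 0.777 × 15.18% / 19.57% = 0.6027
β_P = Σ w_i β_i = 0.23×1.1789 + 0.19×2.3423 + 0.14×0.7443 + 0.32×0.4228 + 0.12×0.6027 = 1.0280
MRP = 15.10% − 5.60% = 9.50%
E(R_P) = R_f + β_P × MRP = 5.60% + 1.0280 × 9.50% = 15.37%

15.37%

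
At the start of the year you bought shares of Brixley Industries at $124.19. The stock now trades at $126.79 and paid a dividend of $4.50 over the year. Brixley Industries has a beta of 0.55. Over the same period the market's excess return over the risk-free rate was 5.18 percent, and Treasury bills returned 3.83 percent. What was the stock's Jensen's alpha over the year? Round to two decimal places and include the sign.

Realised HPR = (P1 + D1 − P0) / P0 = (126.79 + 4.50 − 124.19) / 124.19 = 7.10 / 124.19 = 5.7170%
CAPM required = R_f + β·MRP = 3.83% + 0.55 × 5.18% = 6.6790%
α = realised − required = 5.7170% − 6.6790% = -0.96%

-0.96%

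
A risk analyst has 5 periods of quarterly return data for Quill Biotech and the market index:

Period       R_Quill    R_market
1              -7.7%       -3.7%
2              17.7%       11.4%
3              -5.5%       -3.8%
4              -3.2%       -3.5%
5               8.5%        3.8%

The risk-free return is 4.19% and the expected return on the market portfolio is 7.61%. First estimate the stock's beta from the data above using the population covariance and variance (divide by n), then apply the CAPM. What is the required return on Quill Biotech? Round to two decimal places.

Mean R_i = (-7.7 + 17.7 − 5.5 − 3.2 + 8.5) / 5 = 1.9600%
Mean R_m = (-3.7 + 11.4 − 3.8 − 3.5 + 3.8) / 5 = 0.8400%
Σ(R_i − R̄_i)(R_m − R̄_m) = 286.4380  ⇒  Cov = 286.4380 / 5 = 57.2876
Σ(R_m − R̄_m)² = 181.2520  ⇒  Var(R_m) = 181.2520 / 5 = 36.2504
β = Cov / Var(R_m) = 57.2876 / 36.2504 = 1.5803
MRP = 7.61% − 4.19% = 3.42%
E(R) = R_f + β × MRP = 4.19% + 1.5803 × 3.42% = 9.59%

9.59%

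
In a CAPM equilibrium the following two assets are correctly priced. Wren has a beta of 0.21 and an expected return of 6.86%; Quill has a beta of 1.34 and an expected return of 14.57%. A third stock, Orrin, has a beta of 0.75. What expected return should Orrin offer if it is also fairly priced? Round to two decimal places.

MRP (SML slope) = (14.57% − 6.86%) / (1.34 − 0.21) = 7.71% / 1.13 = 6.8230%
R_f (intercept) = 6.86% − 0.21 × 6.8230% = 5.4272%
E(R_Orrin) = R_f + β × MRP = 5.4272% + 0.75 × 6.8230% = 10.54%

10.54%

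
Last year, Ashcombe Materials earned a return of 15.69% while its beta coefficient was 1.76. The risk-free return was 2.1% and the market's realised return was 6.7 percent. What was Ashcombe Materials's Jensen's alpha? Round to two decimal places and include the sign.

Market excess return = 6.7% − 2.1% = 4.60%
CAPM benchmark = R_f + β(R_m − R_f) = 2.1% + 1.76 × 4.6% = 10.1960%
α = actual − benchmark = 15.69% − 10.1960% = +5.49%

+5.49%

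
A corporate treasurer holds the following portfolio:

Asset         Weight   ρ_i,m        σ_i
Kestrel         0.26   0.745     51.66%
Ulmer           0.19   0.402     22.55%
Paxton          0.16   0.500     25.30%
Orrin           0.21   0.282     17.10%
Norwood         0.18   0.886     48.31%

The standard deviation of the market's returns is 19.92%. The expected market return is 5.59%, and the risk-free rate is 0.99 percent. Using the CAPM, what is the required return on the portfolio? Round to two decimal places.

6.18%

β_Kestrel = 0.745 × 51.66% / 19.92% = 1.9321
β_Ulmer = 0.402 × 22.55% / 19.92% = 0.4551
β_Paxton = 0.500 × 25.30% / 19.92% = 0.6350
β_Orrin = 0.282 × 17.10% / 19.92% = 0.2421
β_Norwood = 0.886 × 48.31% / 19.92% = 2.1487
β_P = Σ w_i β_i = 0.26×1.9321 + 0.19×0.4551 + 0.16×0.6350 + 0.21×0.2421 + 0.18×2.1487 = 1.1280
MRP = 5.59% − 0.99% = 4.60%
E(R_P) = R_f + β_P × MRP = 0.99% + 1.1280 × 4.60% = 6.18%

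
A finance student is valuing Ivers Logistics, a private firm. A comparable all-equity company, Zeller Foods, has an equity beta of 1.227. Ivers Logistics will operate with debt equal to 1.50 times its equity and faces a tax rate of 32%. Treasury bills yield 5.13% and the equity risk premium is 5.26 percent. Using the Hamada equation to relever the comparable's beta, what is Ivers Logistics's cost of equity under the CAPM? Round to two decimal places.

18.17%

β_L = β_U × [1 + (1 − t)(D/E)] = 1.227 × [1 + (1 − 0.32) × 1.50]
    = 1.227 × [1 + 0.68 × 1.50] = 1.227 × 2.0200 = 2.4785
E(R) = R_f + β_L × MRP = 5.13% + 2.4785 × 5.26% = 18.17%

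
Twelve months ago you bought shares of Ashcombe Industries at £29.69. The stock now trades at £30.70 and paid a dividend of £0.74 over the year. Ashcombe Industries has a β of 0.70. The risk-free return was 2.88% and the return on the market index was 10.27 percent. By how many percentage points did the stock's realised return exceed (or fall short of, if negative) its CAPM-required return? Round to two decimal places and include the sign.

Realised HPR = (P1 + D1 − P0) / P0 = (30.70 + 0.74 − 29.69) / 29.69 = 1.75 / 29.69 = 5.8942%
MRP = 10.27% − 2.88% = 7.39%
CAPM required = R_f + β·MRP = 2.88% + 0.70 × 7.39% = 8.0530%
α = realised − required = 5.8942% − 8.0530% = -2.16%

-2.16%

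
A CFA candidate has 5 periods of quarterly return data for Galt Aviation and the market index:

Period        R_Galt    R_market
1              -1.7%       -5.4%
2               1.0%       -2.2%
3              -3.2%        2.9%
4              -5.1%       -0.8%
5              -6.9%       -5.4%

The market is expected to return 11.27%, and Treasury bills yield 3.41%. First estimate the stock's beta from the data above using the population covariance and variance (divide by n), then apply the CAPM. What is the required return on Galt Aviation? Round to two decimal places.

4.12%

Mean R_i = (-1.7 + 1.0 − 3.2 − 5.1 − 6.9) / 5 = -3.1800%
Mean R_m = (-5.4 − 2.2 + 2.9 − 0.8 − 5.4) / 5 = -2.1800%
Σ(R_i − R̄_i)(R_m − R̄_m) = 4.3780  ⇒  Cov = 4.3780 / 5 = 0.8756
Σ(R_m − R̄_m)² = 48.4480  ⇒  Var(R_m) = 48.4480 / 5 = 9.6896
β = Cov / Var(R_m) = 0.8756 / 9.6896 = 0.0904
MRP = 11.27% − 3.41% = 7.86%
E(R) = R_f + β × MRP = 3.41% + 0.0904 × 7.86% = 4.12%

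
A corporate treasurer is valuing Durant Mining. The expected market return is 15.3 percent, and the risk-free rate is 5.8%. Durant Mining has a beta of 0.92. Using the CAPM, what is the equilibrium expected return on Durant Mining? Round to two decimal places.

Market risk premium = E(R_m) − R_f = 15.3% − 5.8% = 9.50%
E(R) = R_f + β × MRP = 5.8% + 0.92 × 9.5% = 14.54%

14.54%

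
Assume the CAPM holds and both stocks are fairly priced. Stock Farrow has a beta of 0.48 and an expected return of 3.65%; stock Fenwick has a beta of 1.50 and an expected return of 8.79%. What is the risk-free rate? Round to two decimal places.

1.23%

Both satisfy E(R) = R_f + β·MRP, so the slope of the SML is
MRP = (8.79% − 3.65%) / (1.50 − 0.48) = 5.14% / 1.02 = 5.0392%
R_f = E(R_Farrow) − β_Farrow·MRP = 3.65% − 0.48 × 5.0392% = 1.2312%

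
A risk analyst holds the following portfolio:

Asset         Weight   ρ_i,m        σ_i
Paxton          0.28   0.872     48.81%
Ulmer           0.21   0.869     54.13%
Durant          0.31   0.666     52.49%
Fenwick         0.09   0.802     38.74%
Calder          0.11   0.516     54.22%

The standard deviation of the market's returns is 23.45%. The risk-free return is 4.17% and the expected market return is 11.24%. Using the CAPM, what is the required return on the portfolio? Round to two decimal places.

β_Paxton = 0.872 × 48.81% / 23.45% = 1.8150
β_Ulmer = 0.869 × 54.13% / 23.45% = 2.0059
β_Durant = 0.666 × 52.49% / 23.45% = 1.4908
β_Fenwick = 0.802 × 38.74% / 23.45% = 1.3249
β_Calder = 0.516 × 54.22% / 23.45% = 1.1931
β_P = Σ w_i β_i = 0.28×1.8150 + 0.21×2.0059 + 0.31×1.4908 + 0.09×1.3249 + 0.11×1.1931 = 1.6421
MRP = 11.24% − 4.17% = 7.07%
E(R_P) = R_f + β_P × MRP = 4.17% + 1.6421 × 7.07% = 15.78%

15.78%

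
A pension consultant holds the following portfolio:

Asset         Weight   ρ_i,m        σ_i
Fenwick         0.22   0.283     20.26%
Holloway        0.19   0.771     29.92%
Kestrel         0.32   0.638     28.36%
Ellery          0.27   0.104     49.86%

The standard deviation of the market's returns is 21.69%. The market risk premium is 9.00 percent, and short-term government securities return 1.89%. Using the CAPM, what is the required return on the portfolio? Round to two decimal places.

7.22%

β_Fenwick = 0.283 × 20.26% / 21.69% = 0.2643
β_Holloway = 0.771 × 29.92% / 21.69% = 1.0635
β_Kestrel = 0.638 × 28.36% / 21.69% = 0.8342
β_Ellery = 0.104 × 49.86% / 21.69% = 0.2391
β_P = Σ w_i β_i = 0.22×0.2643 + 0.19×1.0635 + 0.32×0.8342 + 0.27×0.2391 = 0.5917
E(R_P) = R_f + β_P × MRP = 1.89% + 0.5917 × 9.00% = 7.22%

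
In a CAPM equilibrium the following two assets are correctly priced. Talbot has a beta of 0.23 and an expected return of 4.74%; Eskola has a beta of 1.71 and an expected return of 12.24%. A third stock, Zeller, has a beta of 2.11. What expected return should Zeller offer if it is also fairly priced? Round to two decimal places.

14.27%

MRP (SML slope) = (12.24% − 4.74%) / (1.71 − 0.23) = 7.50% / 1.48 = 5.0676%
R_f (intercept) = 4.74% − 0.23 × 5.0676% = 3.5745%
E(R_Zeller) = R_f + β × MRP = 3.5745% + 2.11 × 5.0676% = 14.27%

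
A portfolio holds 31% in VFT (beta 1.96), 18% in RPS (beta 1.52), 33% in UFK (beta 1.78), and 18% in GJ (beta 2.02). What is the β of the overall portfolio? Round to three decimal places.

1.832

β_P = Σ w_i β_i = 0.31×1.96 + 0.18×1.52 + 0.33×1.78 + 0.18×2.02 = 1.8322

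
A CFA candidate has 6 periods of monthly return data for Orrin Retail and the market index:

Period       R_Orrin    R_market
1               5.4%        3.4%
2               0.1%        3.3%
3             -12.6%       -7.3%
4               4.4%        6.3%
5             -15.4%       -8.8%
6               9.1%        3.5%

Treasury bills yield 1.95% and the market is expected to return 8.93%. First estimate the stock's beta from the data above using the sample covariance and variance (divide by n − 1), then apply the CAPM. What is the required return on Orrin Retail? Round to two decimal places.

Mean R_i = (5.4 + 0.1 − 12.6 + 4.4 − 15.4 + 9.1) / 6 = -1.5000%
Mean R_m = (3.4 + 3.3 − 7.3 + 6.3 − 8.8 + 3.5) / 6 = 0.0667%
Σ(R_i − R̄_i)(R_m − R̄_m) = 306.3600  ⇒  Cov = 306.3600 / 5 = 61.2720
Σ(R_m − R̄_m)² = 205.0933  ⇒  Var(R_m) = 205.0933 / 5 = 41.0187
β = Cov / Var(R_m) = 61.2720 / 41.0187 = 1.4938
MRP = 8.93% − 1.95% = 6.98%
E(R) = R_f + β × MRP = 1.95% + 1.4938 × 6.98% = 12.38%

12.38%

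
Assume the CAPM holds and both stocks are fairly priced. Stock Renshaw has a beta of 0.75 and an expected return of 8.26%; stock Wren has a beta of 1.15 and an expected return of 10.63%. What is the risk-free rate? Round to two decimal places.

Both satisfy E(R) = R_f + β·MRP, so the slope of the SML is
MRP = (10.63% − 8.26%) / (1.15 − 0.75) = 2.37% / 0.40 = 5.9250%
R_f = E(R_Renshaw) − β_Renshaw·MRP = 8.26% − 0.75 × 5.9250% = 3.8163%

3.82%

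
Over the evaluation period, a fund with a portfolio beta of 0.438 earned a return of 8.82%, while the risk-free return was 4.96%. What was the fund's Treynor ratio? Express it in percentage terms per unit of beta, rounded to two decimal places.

Treynor = (R_P − R_f) / β_P = (8.82% − 4.96%) / 0.4380 = 3.86% / 0.4380 = 8.81%

8.81%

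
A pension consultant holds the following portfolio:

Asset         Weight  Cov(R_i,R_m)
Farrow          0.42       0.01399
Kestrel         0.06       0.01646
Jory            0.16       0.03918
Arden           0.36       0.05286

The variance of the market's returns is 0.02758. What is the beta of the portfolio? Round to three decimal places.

1.166

β_Farrow = 0.01399 / 0.02758 = 0.5073
β_Kestrel = 0.01646 / 0.02758 = 0.5968
β_Jory = 0.03918 / 0.02758 = 1.4206
β_Arden = 0.05286 / 0.02758 = 1.9166
β_P = Σ w_i β_i = 0.42×0.5073 + 0.06×0.5968 + 0.16×1.4206 + 0.36×1.9166 = 1.1661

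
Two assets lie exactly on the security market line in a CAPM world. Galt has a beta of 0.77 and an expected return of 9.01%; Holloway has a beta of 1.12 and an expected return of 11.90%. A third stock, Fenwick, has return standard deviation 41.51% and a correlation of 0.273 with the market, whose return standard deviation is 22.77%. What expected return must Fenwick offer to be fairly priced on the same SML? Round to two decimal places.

6.76%

MRP = (11.90% − 9.01%) / (1.12 − 0.77) = 8.2571%
R_f = 9.01% − 0.77 × 8.2571% = 2.6520%
β_Fenwick = ρ·σ_i/σ_m = 0.273 × 41.51 / 22.77 = 0.4977
E(R_Fenwick) = R_f + β × MRP = 2.6520% + 0.4977 × 8.2571% = 6.76%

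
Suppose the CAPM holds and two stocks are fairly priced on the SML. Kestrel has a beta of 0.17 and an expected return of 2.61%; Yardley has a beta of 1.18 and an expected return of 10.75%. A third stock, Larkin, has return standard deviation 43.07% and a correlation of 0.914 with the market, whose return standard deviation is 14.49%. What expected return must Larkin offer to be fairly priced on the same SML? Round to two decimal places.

MRP = (10.75% − 2.61%) / (1.18 − 0.17) = 8.0594%
R_f = 2.61% − 0.17 × 8.0594% = 1.2399%
β_Larkin = ρ·σ_i/σ_m = 0.914 × 43.07 / 14.49 = 2.7168
E(R_Larkin) = R_f + β × MRP = 1.2399% + 2.7168 × 8.0594% = 23.14%

23.14%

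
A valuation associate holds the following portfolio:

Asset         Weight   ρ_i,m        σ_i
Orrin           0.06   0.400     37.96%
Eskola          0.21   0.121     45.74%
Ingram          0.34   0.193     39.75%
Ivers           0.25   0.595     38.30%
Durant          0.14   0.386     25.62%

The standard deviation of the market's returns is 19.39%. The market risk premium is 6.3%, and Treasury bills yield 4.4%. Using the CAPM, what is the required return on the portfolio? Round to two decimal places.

β_Orrin = 0.400 × 37.96% / 19.39% = 0.7831
β_Eskola = 0.121 × 45.74% / 19.39% = 0.2854
β_Ingram = 0.193 × 39.75% / 19.39% = 0.3957
β_Ivers = 0.595 × 38.30% / 19.39% = 1.1753
β_Durant = 0.386 × 25.62% / 19.39% = 0.5100
β_P = Σ w_i β_i = 0.06×0.7831 + 0.21×0.2854 + 0.34×0.3957 + 0.25×1.1753 + 0.14×0.5100 = 0.6067
E(R_P) = R_f + β_P × MRP = 4.4% + 0.6067 × 6.3% = 8.22%

8.22%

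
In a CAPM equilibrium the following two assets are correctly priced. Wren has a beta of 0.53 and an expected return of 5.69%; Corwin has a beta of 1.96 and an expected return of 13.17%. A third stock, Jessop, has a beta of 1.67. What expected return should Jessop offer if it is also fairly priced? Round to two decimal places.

11.65%

MRP (SML slope) = (13.17% − 5.69%) / (1.96 − 0.53) = 7.48% / 1.43 = 5.2308%
R_f (intercept) = 5.69% − 0.53 × 5.2308% = 2.9177%
E(R_Jessop) = R_f + β × MRP = 2.9177% + 1.67 × 5.2308% = 11.65%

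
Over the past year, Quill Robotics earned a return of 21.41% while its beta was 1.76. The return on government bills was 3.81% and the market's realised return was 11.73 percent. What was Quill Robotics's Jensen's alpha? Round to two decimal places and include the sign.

+3.66%

Market excess return = 11.73% − 3.81% = 7.92%
CAPM benchmark = R_f + β(R_m − R_f) = 3.81% + 1.76 × 7.92% = 17.7492%
α = actual − benchmark = 21.41% − 17.7492% = +3.66%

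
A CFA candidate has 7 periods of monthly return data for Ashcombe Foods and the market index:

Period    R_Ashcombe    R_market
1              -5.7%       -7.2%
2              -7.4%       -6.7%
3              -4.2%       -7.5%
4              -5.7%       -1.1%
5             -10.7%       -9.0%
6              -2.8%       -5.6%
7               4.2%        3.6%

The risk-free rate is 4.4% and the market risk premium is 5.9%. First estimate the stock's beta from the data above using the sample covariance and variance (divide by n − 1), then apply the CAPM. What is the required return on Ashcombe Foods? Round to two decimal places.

Mean R_i = (-5.7 − 7.4 − 4.2 − 5.7 − 10.7 − 2.8 + 4.2) / 7 = -4.6143%
Mean R_m = (-7.2 − 6.7 − 7.5 − 1.1 − 9.0 − 5.6 + 3.6) / 7 = -4.7857%
Σ(R_i − R̄_i)(R_m − R̄_m) = 100.9114  ⇒  Cov = 100.9114 / 6 = 16.8186
Σ(R_m − R̄_m)² = 119.1886  ⇒  Var(R_m) = 119.1886 / 6 = 19.8648
β = Cov / Var(R_m) = 16.8186 / 19.8648 = 0.8467
E(R) = R_f + β × MRP = 4.4% + 0.8467 × 5.9% = 9.40%

9.40%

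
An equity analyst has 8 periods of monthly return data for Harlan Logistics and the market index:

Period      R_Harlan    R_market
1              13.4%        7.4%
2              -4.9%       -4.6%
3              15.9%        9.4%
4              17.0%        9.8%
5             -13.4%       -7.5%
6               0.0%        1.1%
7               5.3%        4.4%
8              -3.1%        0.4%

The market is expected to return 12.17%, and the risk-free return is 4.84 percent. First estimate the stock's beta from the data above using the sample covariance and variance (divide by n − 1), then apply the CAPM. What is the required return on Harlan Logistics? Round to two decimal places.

17.26%

Mean R_i = (13.4 − 4.9 + 15.9 + 17.0 − 13.4 + 0.0 + 5.3 − 3.1) / 8 = 3.7750%
Mean R_m = (7.4 − 4.6 + 9.4 + 9.8 − 7.5 + 1.1 + 4.4 + 0.4) / 8 = 2.5500%
Σ(R_i − R̄_i)(R_m − R̄_m) = 483.3300  ⇒  Cov = 483.3300 / 7 = 69.0471
Σ(R_m − R̄_m)² = 285.2800  ⇒  Var(R_m) = 285.2800 / 7 = 40.7543
β = Cov / Var(R_m) = 69.0471 / 40.7543 = 1.6942
MRP = 12.17% − 4.84% = 7.33%
E(R) = R_f + β × MRP = 4.84% + 1.6942 × 7.33% = 17.26%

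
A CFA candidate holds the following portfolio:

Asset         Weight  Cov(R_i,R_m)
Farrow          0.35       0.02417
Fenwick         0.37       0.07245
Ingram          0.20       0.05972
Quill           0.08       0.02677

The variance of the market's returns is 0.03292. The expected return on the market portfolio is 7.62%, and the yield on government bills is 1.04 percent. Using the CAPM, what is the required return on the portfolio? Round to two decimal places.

β_Farrow = 0.02417 / 0.03292 = 0.7342
β_Fenwick = 0.07245 / 0.03292 = 2.2008
β_Ingram = 0.05972 / 0.03292 = 1.8141
β_Quill = 0.02677 / 0.03292 = 0.8132
β_P = Σ w_i β_i = 0.35×0.7342 + 0.37×2.2008 + 0.20×1.8141 + 0.08×0.8132 = 1.4991
MRP = 7.62% − 1.04% = 6.58%
E(R_P) = R_f + β_P × MRP = 1.04% + 1.4991 × 6.58% = 10.90%

10.90%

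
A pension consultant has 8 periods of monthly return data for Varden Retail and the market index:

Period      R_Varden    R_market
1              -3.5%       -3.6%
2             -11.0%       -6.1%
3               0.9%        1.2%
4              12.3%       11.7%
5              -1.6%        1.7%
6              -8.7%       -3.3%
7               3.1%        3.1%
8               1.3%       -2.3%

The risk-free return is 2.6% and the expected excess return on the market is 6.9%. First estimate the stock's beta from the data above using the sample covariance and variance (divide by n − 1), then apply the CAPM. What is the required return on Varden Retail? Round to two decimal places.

Mean R_i = (-3.5 − 11.0 + 0.9 + 12.3 − 1.6 − 8.7 + 3.1 + 1.3) / 8 = -0.9000%
Mean R_m = (-3.6 − 6.1 + 1.2 + 11.7 + 1.7 − 3.3 + 3.1 − 2.3) / 8 = 0.3000%
Σ(R_i − R̄_i)(R_m − R̄_m) = 259.4600  ⇒  Cov = 259.4600 / 7 = 37.0657
Σ(R_m − R̄_m)² = 216.4600  ⇒  Var(R_m) = 216.4600 / 7 = 30.9229
β = Cov / Var(R_m) = 37.0657 / 30.9229 = 1.1986
E(R) = R_f + β × MRP = 2.6% + 1.1986 × 6.9% = 10.87%

10.87%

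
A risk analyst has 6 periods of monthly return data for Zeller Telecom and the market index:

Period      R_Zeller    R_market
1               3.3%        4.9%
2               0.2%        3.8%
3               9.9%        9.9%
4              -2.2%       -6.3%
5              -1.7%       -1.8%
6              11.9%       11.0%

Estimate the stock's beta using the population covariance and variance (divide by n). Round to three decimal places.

Mean R_i = (3.3 + 0.2 + 9.9 − 2.2 − 1.7 + 11.9) / 6 = 3.5667%
Mean R_m = (4.9 + 3.8 + 9.9 − 6.3 − 1.8 + 11.0) / 6 = 3.5833%
Σ(R_i − R̄_i)(R_m − R̄_m) = 186.0767  ⇒  Cov = 186.0767 / 6 = 31.0128
Σ(R_m − R̄_m)² = 223.3483  ⇒  Var(R_m) = 223.3483 / 6 = 37.2247
β = Cov / Var(R_m) = 31.0128 / 37.2247 = 0.8331

0.833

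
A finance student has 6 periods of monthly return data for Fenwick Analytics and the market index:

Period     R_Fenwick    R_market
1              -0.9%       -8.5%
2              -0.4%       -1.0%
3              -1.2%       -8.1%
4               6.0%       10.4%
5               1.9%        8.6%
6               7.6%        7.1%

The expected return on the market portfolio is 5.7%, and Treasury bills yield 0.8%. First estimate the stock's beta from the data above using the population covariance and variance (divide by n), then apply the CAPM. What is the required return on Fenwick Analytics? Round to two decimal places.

Mean R_i = (-0.9 − 0.4 − 1.2 + 6.0 + 1.9 + 7.6) / 6 = 2.1667%
Mean R_m = (-8.5 − 1.0 − 8.1 + 10.4 + 8.6 + 7.1) / 6 = 1.4167%
Σ(R_i − R̄_i)(R_m − R̄_m) = 132.0533  ⇒  Cov = 132.0533 / 6 = 22.0089
Σ(R_m − R̄_m)² = 359.3483  ⇒  Var(R_m) = 359.3483 / 6 = 59.8914
β = Cov / Var(R_m) = 22.0089 / 59.8914 = 0.3675
MRP = 5.7% − 0.8% = 4.90%
E(R) = R_f + β × MRP = 0.8% + 0.3675 × 4.9% = 2.60%

2.60%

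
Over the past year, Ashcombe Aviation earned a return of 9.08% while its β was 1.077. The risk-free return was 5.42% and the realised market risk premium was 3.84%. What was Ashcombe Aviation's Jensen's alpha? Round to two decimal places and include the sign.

CAPM benchmark = R_f + β(R_m − R_f) = 5.42% + 1.077 × 3.84% = 9.55568%
α = actual − benchmark = 9.08% − 9.55568% = -0.48%

-0.48%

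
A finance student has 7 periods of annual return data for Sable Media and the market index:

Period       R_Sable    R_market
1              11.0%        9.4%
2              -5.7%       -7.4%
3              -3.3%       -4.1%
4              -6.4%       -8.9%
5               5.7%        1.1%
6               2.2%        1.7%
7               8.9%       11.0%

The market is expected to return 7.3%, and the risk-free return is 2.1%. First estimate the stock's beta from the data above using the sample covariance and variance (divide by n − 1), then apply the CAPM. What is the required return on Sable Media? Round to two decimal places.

Mean R_i = (11.0 − 5.7 − 3.3 − 6.4 + 5.7 + 2.2 + 8.9) / 7 = 1.7714%
Mean R_m = (9.4 − 7.4 − 4.1 − 8.9 + 1.1 + 1.7 + 11.0) / 7 = 0.4000%
Σ(R_i − R̄_i)(R_m − R̄_m) = 319.0200  ⇒  Cov = 319.0200 / 6 = 53.1700
Σ(R_m − R̄_m)² = 363.1200  ⇒  Var(R_m) = 363.1200 / 6 = 60.5200
β = Cov / Var(R_m) = 53.1700 / 60.5200 = 0.8786
MRP = 7.3% − 2.1% = 5.20%
E(R) = R_f + β × MRP = 2.1% + 0.8786 × 5.2% = 6.67%

6.67%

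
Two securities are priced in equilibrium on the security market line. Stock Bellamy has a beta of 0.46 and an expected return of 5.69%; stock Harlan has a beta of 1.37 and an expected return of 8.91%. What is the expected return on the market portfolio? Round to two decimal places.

Both satisfy E(R) = R_f + β·MRP, so the slope of the SML is
MRP = (8.91% − 5.69%) / (1.37 − 0.46) = 3.22% / 0.91 = 3.5385%
R_f = E(R_Bellamy) − β_Bellamy·MRP = 5.69% − 0.46 × 3.5385% = 4.0623%
E(R_m) = R_f + MRP = 4.0623% + 3.5385% = 7.60%

7.60%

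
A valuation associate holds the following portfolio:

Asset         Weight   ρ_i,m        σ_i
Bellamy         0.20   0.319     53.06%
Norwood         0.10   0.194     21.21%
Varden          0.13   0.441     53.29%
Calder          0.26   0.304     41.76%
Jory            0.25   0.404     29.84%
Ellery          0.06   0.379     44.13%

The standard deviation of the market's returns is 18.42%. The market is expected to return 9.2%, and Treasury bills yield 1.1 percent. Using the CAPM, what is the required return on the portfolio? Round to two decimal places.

7.33%

β_Bellamy = 0.319 × 53.06% / 18.42% = 0.9189
β_Norwood = 0.194 × 21.21% / 18.42% = 0.2234
β_Varden = 0.441 × 53.29% / 18.42% = 1.2758
β_Calder = 0.304 × 41.76% / 18.42% = 0.6892
β_Jory = 0.404 × 29.84% / 18.42% = 0.6545
β_Ellery = 0.379 × 44.13% / 18.42% = 0.9080
β_P = Σ w_i β_i = 0.20×0.9189 + 0.10×0.2234 + 0.13×1.2758 + 0.26×0.6892 + 0.25×0.6545 + 0.06×0.9080 = 0.7693
MRP = 9.2% − 1.1% = 8.10%
E(R_P) = R_f + β_P × MRP = 1.1% + 0.7693 × 8.1% = 7.33%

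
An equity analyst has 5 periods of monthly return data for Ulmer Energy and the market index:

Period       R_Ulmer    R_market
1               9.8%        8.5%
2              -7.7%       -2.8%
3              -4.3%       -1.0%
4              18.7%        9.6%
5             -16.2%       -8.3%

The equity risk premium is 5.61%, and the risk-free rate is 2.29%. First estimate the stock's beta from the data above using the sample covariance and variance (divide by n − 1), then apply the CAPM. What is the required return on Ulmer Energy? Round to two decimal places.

12.39%

Mean R_i = (9.8 − 7.7 − 4.3 + 18.7 − 16.2) / 5 = 0.0600%
Mean R_m = (8.5 − 2.8 − 1.0 + 9.6 − 8.3) / 5 = 1.2000%
Σ(R_i − R̄_i)(R_m − R̄_m) = 422.7800  ⇒  Cov = 422.7800 / 4 = 105.6950
Σ(R_m − R̄_m)² = 234.9400  ⇒  Var(R_m) = 234.9400 / 4 = 58.7350
β = Cov / Var(R_m) = 105.6950 / 58.7350 = 1.7995
E(R) = R_f + β × MRP = 2.29% + 1.7995 × 5.61% = 12.39%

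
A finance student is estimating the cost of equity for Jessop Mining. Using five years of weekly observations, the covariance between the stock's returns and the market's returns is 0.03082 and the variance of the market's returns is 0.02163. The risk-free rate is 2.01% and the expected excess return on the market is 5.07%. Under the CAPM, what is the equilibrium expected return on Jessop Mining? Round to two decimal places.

β = Cov(R_i, R_m) / Var(R_m) = 0.03082 / 0.02163 = 1.4249
E(R) = R_f + β × MRP = 2.01% + 1.4249 × 5.07% = 9.23%

9.23%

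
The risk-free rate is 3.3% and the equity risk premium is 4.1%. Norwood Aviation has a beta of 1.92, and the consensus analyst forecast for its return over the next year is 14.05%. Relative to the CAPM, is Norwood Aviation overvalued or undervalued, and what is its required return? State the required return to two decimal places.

Required return = R_f + β·MRP = 3.3% + 1.92 × 4.1% = 11.17%
Forecast 14.05% > required 11.17% → the stock plots above the SML → undervalued.

Undervalued; required return 11.17%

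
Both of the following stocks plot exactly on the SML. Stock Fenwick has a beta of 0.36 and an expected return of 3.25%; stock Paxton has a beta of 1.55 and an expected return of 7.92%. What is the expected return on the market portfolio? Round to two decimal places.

Both satisfy E(R) = R_f + β·MRP, so the slope of the SML is
MRP = (7.92% − 3.25%) / (1.55 − 0.36) = 4.67% / 1.19 = 3.9244%
R_f = E(R_Fenwick) − β_Fenwick·MRP = 3.25% − 0.36 × 3.9244% = 1.8372%
E(R_m) = R_f + MRP = 1.8372% + 3.9244% = 5.76%

5.76%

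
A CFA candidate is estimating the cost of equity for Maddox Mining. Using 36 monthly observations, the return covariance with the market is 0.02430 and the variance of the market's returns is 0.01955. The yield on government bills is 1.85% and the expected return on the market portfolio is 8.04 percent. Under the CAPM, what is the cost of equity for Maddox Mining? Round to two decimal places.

9.54%

β = Cov(R_i, R_m) / Var(R_m) = 0.02430 / 0.01955 = 1.2430
MRP = 8.04% − 1.85% = 6.19%
E(R) = R_f + β × MRP = 1.85% + 1.2430 × 6.19% = 9.54%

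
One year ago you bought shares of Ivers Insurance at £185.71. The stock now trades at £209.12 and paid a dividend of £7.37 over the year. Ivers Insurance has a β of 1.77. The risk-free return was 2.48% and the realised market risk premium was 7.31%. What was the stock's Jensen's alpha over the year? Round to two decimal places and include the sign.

+1.16%

Realised HPR = (P1 + D1 − P0) / P0 = (209.12 + 7.37 − 185.71) / 185.71 = 30.78 / 185.71 = 16.5742%
CAPM required = R_f + β·MRP = 2.48% + 1.77 × 7.31% = 15.4187%
α = realised − required = 16.5742% − 15.4187% = +1.16%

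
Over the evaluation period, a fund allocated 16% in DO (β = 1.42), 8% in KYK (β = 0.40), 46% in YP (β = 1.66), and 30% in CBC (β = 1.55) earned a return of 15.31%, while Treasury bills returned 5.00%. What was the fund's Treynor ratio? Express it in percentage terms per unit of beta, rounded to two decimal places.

6.93%

β_P = 0.16×1.42 + 0.08×0.40 + 0.46×1.66 + 0.30×1.55 = 1.4878
Treynor = (R_P − R_f) / β_P = (15.31% − 5.00%) / 1.4878 = 10.31% / 1.4878 = 6.93%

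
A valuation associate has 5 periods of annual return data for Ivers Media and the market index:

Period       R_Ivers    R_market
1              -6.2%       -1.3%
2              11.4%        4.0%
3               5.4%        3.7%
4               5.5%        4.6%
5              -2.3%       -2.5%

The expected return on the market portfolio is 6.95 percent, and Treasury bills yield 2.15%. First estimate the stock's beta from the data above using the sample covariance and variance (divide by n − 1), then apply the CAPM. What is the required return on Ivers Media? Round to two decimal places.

10.94%

Mean R_i = (-6.2 + 11.4 + 5.4 + 5.5 − 2.3) / 5 = 2.7600%
Mean R_m = (-1.3 + 4.0 + 3.7 + 4.6 − 2.5) / 5 = 1.7000%
Σ(R_i − R̄_i)(R_m − R̄_m) = 81.2300  ⇒  Cov = 81.2300 / 4 = 20.3075
Σ(R_m − R̄_m)² = 44.3400  ⇒  Var(R_m) = 44.3400 / 4 = 11.0850
β = Cov / Var(R_m) = 20.3075 / 11.0850 = 1.8320
MRP = 6.95% − 2.15% = 4.80%
E(R) = R_f + β × MRP = 2.15% + 1.8320 × 4.80% = 10.94%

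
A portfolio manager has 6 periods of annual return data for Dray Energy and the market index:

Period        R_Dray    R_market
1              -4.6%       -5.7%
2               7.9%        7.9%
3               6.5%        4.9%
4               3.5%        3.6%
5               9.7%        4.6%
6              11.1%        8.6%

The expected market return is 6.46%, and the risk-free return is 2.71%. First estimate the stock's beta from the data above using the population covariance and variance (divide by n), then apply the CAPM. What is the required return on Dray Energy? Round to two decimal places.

6.62%

Mean R_i = (-4.6 + 7.9 + 6.5 + 3.5 + 9.7 + 11.1) / 6 = 5.6833%
Mean R_m = (-5.7 + 7.9 + 4.9 + 3.6 + 4.6 + 8.6) / 6 = 3.9833%
Σ(R_i − R̄_i)(R_m − R̄_m) = 137.3283  ⇒  Cov = 137.3283 / 6 = 22.8881
Σ(R_m − R̄_m)² = 131.7883  ⇒  Var(R_m) = 131.7883 / 6 = 21.9647
β = Cov / Var(R_m) = 22.8881 / 21.9647 = 1.0420
MRP = 6.46% − 2.71% = 3.75%
E(R) = R_f + β × MRP = 2.71% + 1.0420 × 3.75% = 6.62%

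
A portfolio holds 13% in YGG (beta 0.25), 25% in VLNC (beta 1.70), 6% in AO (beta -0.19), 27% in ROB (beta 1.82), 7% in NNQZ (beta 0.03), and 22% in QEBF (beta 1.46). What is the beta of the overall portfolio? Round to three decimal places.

1.261

β_P = Σ w_i β_i = 0.13×0.25 + 0.25×1.70 + 0.06×-0.19 + 0.27×1.82 + 0.07×0.03 + 0.22×1.46 = 1.2608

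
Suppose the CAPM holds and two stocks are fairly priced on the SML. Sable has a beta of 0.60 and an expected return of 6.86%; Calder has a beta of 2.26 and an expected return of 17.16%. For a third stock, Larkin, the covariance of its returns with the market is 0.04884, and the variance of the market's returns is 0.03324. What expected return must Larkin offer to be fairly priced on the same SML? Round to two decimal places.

12.25%

MRP = (17.16% − 6.86%) / (2.26 − 0.60) = 6.2048%
R_f = 6.86% − 0.60 × 6.2048% = 3.1371%
β_Larkin = Cov / Var(R_m) = 0.04884 / 0.03324 = 1.4693
E(R_Larkin) = R_f + β × MRP = 3.1371% + 1.4693 × 6.2048% = 12.25%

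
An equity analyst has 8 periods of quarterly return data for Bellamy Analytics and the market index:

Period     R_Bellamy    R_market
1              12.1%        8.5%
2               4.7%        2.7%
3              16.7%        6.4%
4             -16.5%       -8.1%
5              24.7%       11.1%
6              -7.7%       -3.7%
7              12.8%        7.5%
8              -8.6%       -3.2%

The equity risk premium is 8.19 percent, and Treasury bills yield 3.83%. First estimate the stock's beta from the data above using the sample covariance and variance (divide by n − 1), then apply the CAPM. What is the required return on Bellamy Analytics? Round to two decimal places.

Mean R_i = (12.1 + 4.7 + 16.7 − 16.5 + 24.7 − 7.7 + 12.8 − 8.6) / 8 = 4.7750%
Mean R_m = (8.5 + 2.7 + 6.4 − 8.1 + 11.1 − 3.7 + 7.5 − 3.2) / 8 = 2.6500%
Σ(R_i − R̄_i)(R_m − R̄_m) = 681.0200  ⇒  Cov = 681.0200 / 7 = 97.2886
Σ(R_m − R̄_m)² = 333.3200  ⇒  Var(R_m) = 333.3200 / 7 = 47.6171
β = Cov / Var(R_m) = 97.2886 / 47.6171 = 2.0431
E(R) = R_f + β × MRP = 3.83% + 2.0431 × 8.19% = 20.56%

20.56%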